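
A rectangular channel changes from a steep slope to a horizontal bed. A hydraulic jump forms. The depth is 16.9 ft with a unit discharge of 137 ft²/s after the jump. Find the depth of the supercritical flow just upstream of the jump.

y₁ = 3.40 ft

V₂ = q/y₂ = 137/16.9 = 8.11 ft/s; Fr₂ = V₂/√(g·y₂) = 0.348.
From the momentum equation (using Fr₂), y₁/y₂ = ½[√(1 + 8Fr₂²) − 1] = ½[√1.966 − 1] = 0.201.
y₁ = 0.201 × 16.9 = 3.40 ft.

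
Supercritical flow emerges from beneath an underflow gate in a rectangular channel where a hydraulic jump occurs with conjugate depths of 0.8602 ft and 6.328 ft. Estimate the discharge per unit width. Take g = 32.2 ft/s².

For a rectangular channel the momentum equation gives q² = ½·g·y₁·y₂·(y₁ + y₂) = ½×32.2×0.8602×6.328×7.188 = 630.0.
q = √630.0 = 25.10 ft²/s.

q = 25.10 ft²/s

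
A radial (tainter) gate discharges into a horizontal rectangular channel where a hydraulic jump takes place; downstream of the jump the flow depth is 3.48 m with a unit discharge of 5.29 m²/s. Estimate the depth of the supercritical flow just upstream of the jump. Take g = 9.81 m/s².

y₁ = 0.420 m

V₂ = q/y₂ = 5.29/3.48 = 1.52 m/s; Fr₂ = V₂/√(g·y₂) = 0.260.
Applying the sequent-depth relation in reverse, y₁/y₂ = ½[√(1 + 8Fr₂²) − 1] = ½[√1.541 − 1] = 0.121.
y₁ = 0.121 × 3.48 = 0.420 m.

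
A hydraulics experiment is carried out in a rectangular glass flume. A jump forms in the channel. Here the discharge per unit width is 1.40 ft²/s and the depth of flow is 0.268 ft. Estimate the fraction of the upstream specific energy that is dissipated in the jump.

ΔE/E₁ = 0.0565 (5.65%)

V₁ = q/y₁ = 1.40/0.268 = 5.22 ft/s. Fr₁ = V₁/√(g·y₁) = 5.22/√(32.2×0.268) = 1.78.
Bélanger equation: y₂/y₁ = ½[√(1 + 8Fr₁²) − 1] = ½[√26.30 − 1] = 2.06.
y₂ = 2.06 × 0.268 = 0.553 ft.
E₁ = y₁ + V₁²/2g = 0.692 ft. ΔE = (y₂ − y₁)³/(4y₁y₂) = 0.0391 ft. ΔE/E₁ = 0.0391/0.692 = 0.0565.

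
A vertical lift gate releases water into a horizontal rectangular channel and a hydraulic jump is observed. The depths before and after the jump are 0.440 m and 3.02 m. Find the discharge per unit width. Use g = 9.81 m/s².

For a rectangular channel the momentum equation gives q² = ½·g·y₁·y₂·(y₁ + y₂) = ½×9.81×0.440×3.02×3.46 = 22.6.
q = √22.6 = 4.75 m²/s.

q = 4.75 m²/s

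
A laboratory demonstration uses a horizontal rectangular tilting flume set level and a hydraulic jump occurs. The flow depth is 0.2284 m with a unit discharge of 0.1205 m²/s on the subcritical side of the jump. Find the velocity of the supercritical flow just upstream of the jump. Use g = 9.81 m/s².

V₁ = 2.561 m/s

V₂ = q/y₂ = 0.1205/0.2284 = 0.5276 m/s; Fr₂ = V₂/√(g·y₂) = 0.3525.
Since the conjugate-depth ratio holds either way, y₁/y₂ = ½[√(1 + 8Fr₂²) − 1] = ½[√1.9938 − 1] = 0.2060.
y₁ = 0.2060 × 0.2284 = 0.04705 m.
V₁ = q/y₁ = 0.1205/0.04705 = 2.561 m/s.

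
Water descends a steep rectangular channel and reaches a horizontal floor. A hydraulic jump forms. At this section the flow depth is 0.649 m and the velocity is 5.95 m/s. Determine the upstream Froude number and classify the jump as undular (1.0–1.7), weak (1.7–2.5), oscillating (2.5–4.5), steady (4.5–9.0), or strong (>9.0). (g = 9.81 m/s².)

Fr₁ = 2.36; weak jump

Fr₁ = V₁/√(g·y₁) = 5.95/√(9.81×0.649) = 2.36.
Fr₁ = 2.36 lies in the weak range.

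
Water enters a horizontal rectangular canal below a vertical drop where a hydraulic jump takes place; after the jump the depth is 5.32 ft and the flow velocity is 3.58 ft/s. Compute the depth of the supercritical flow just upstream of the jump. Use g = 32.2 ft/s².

y₁ = 0.703 ft

Fr₂ = V₂/√(g·y₂) = 3.58/√(32.2×5.32) = 0.274.
Applying the sequent-depth relation in reverse, y₁/y₂ = ½[√(1 + 8Fr₂²) − 1] = ½[√1.599 − 1] = 0.132.
y₁ = 0.132 × 5.32 = 0.703 ft.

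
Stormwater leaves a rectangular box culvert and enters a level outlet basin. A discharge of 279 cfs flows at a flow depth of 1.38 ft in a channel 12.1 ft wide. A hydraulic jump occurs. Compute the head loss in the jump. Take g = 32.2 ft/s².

q = Q/b = 279/12.1 = 23.1 ft²/s; V₁ = q/y₁ = 16.7 ft/s. Fr₁ = V₁/√(g·y₁) = 2.51.
From the momentum equation for a rectangular channel, y₂/y₁ = ½[√(1 + 8Fr₁²) − 1] = ½[√51.26 − 1] = 3.08.
y₂ = 3.08 × 1.38 = 4.25 ft.
V₂ = q/y₂ = 23.1/4.25 = 5.43 ft/s. E₁ = y₁ + V₁²/2g = 5.72 ft; E₂ = y₂ + V₂²/2g = 4.71 ft. ΔE = E₁ − E₂ = 1.01 ft.

ΔE = 1.01 ft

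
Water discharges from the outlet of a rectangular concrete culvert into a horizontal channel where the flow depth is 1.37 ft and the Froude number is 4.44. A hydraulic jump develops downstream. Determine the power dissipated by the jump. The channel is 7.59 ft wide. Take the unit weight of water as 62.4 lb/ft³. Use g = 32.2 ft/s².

Fr₁ = 4.44 (given).
Bélanger equation: y₂/y₁ = ½[√(1 + 8Fr₁²) − 1] = ½[√158.7 − 1] = 5.80.
y₂ = 5.80 × 1.37 = 7.94 ft.
V₁ = Fr₁·√(g·y₁) = 4.44×√(32.2×1.37) = 29.5 ft/s; q = V₁·y₁ = 40.4 ft²/s. V₂ = q/y₂ = 40.4/7.94 = 5.09 ft/s. E₁ = y₁ + V₁²/2g = 14.9 ft; E₂ = y₂ + V₂²/2g = 8.35 ft. ΔE = E₁ − E₂ = 6.53 ft.
Q = q·b = 40.4 × 7.59 = 307 cfs. P = γ·Q·ΔE/550 = 62.4 × 307 × 6.53 / 550 = 227 hp.

P = 227 hp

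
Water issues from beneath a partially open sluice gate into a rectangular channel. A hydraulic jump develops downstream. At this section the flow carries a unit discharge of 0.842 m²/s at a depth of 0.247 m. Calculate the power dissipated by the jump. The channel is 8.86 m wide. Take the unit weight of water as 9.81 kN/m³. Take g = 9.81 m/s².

P = 7.52 kW

V₁ = q/y₁ = 0.842/0.247 = 3.41 m/s. Fr₁ = V₁/√(g·y₁) = 3.41/√(9.81×0.247) = 2.19.
Conjugate-depth relation: y₂/y₁ = ½[√(1 + 8Fr₁²) − 1] = ½[√39.37 − 1] = 2.64.
y₂ = 2.64 × 0.247 = 0.651 m.
V₂ = q/y₂ = 0.842/0.651 = 1.29 m/s. E₁ = y₁ + V₁²/2g = 0.839 m; E₂ = y₂ + V₂²/2g = 0.737 m. ΔE = E₁ − E₂ = 0.103 m.
Q = q·b = 0.842 × 8.86 = 7.46 m³/s. P = γ·Q·ΔE = 9.81 × 7.46 × 0.103 = 7.52 kW.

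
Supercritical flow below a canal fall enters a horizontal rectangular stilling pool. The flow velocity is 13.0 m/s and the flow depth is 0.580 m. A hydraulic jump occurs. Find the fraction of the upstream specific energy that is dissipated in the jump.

Fr₁ = V₁/√(g·y₁) = 13.0/√(9.81×0.580) = 5.45.
From the momentum equation for a rectangular channel, y₂/y₁ = ½[√(1 + 8Fr₁²) − 1] = ½[√238.6 − 1] = 7.22.
y₂ = 7.22 × 0.580 = 4.19 m.
E₁ = y₁ + V₁²/2g = 9.19 m. ΔE = (y₂ − y₁)³/(4y₁y₂) = 4.84 m. ΔE/E₁ = 4.84/9.19 = 0.526.

ΔE/E₁ = 0.526 (52.6%)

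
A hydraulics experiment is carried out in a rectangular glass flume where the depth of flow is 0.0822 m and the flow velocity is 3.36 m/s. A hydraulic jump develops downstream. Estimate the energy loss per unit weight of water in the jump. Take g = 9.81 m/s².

Fr₁ = V₁/√(g·y₁) = 3.36/√(9.81×0.0822) = 3.74.
Sequent-depth ratio: y₂/y₁ = ½[√(1 + 8Fr₁²) − 1] = ½[√113.0 − 1] = 4.82.
y₂ = 4.82 × 0.0822 = 0.396 m.
Head loss: ΔE = (y₂ − y₁)³/(4y₁y₂) = (0.396 − 0.0822)³/(4×0.0822×0.396) = 0.0308/0.130 = 0.237 m.

ΔE = 0.237 m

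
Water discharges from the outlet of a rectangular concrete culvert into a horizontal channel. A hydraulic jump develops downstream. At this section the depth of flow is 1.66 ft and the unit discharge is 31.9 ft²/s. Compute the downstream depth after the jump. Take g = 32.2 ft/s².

y₂ = 5.40 ft

V₁ = q/y₁ = 31.9/1.66 = 19.2 ft/s. Fr₁ = V₁/√(g·y₁) = 19.2/√(32.2×1.66) = 2.63.
Bélanger equation: y₂/y₁ = ½[√(1 + 8Fr₁²) − 1] = ½[√56.27 − 1] = 3.25.
y₂ = 3.25 × 1.66 = 5.40 ft.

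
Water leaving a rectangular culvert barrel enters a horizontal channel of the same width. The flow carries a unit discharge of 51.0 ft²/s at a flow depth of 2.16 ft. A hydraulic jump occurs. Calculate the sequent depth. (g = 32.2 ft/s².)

y₂ = 7.64 ft

V₁ = q/y₁ = 51.0/2.16 = 23.6 ft/s. Fr₁ = V₁/√(g·y₁) = 23.6/√(32.2×2.16) = 2.83.
Sequent-depth ratio: y₂/y₁ = ½[√(1 + 8Fr₁²) − 1] = ½[√65.12 − 1] = 3.53.
y₂ = 3.53 × 2.16 = 7.64 ft.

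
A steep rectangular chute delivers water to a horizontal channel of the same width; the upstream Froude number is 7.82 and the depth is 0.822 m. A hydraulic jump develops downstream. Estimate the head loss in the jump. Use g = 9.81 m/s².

ΔE = 17.0 m

Fr₁ = 7.82 (given).
By Bélanger, y₂/y₁ = ½[√(1 + 8Fr₁²) − 1] = ½[√490.2 − 1] = 10.6.
y₂ = 10.6 × 0.822 = 8.69 m.
Head loss: ΔE = (y₂ − y₁)³/(4y₁y₂) = (8.69 − 0.822)³/(4×0.822×8.69) = 487/28.6 = 17.0 m.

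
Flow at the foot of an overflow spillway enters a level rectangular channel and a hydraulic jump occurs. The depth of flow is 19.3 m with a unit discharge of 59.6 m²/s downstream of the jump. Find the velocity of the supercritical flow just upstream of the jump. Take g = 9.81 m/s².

V₁ = 33.5 m/s

V₂ = q/y₂ = 59.6/19.3 = 3.09 m/s; Fr₂ = V₂/√(g·y₂) = 0.224.
Applying the sequent-depth relation in reverse, y₁/y₂ = ½[√(1 + 8Fr₂²) − 1] = ½[√1.403 − 1] = 0.0922.
y₁ = 0.0922 × 19.3 = 1.78 m.
V₁ = q/y₁ = 59.6/1.78 = 33.5 m/s.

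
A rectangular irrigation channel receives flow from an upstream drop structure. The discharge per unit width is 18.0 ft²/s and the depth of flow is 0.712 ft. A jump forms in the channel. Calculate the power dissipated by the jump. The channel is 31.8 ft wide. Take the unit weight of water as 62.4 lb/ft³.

V₁ = q/y₁ = 18.0/0.712 = 25.3 ft/s. Fr₁ = V₁/√(g·y₁) = 25.3/√(32.2×0.712) = 5.28.
Bélanger equation: y₂/y₁ = ½[√(1 + 8Fr₁²) − 1] = ½[√224.0 − 1] = 6.98.
y₂ = 6.98 × 0.712 = 4.97 ft.
V₂ = q/y₂ = 18.0/4.97 = 3.62 ft/s. E₁ = y₁ + V₁²/2g = 10.6 ft; E₂ = y₂ + V₂²/2g = 5.18 ft. ΔE = E₁ − E₂ = 5.46 ft.
Q = q·b = 18.0 × 31.8 = 572 cfs. P = γ·Q·ΔE/550 = 62.4 × 572 × 5.46 / 550 = 355 hp.

P = 355 hp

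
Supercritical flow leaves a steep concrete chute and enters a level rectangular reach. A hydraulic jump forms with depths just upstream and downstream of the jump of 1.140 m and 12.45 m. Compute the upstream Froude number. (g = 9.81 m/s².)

Fr₁ = 8.068

For a rectangular channel the momentum equation gives q² = ½·g·y₁·y₂·(y₁ + y₂) = ½×9.81×1.140×12.45×13.59 = 946.1.
q = √946.1 = 30.76 m²/s.
V₁ = q/y₁ = 26.98 m/s; Fr₁ = V₁/√(g·y₁) = 8.068.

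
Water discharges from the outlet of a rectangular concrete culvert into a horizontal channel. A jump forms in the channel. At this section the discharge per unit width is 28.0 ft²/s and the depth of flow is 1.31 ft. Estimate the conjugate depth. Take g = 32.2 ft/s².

V₁ = q/y₁ = 28.0/1.31 = 21.4 ft/s. Fr₁ = V₁/√(g·y₁) = 21.4/√(32.2×1.31) = 3.29.
From the momentum equation for a rectangular channel, y₂/y₁ = ½[√(1 + 8Fr₁²) − 1] = ½[√87.64 − 1] = 4.18.
y₂ = 4.18 × 1.31 = 5.48 ft.

y₂ = 5.48 ft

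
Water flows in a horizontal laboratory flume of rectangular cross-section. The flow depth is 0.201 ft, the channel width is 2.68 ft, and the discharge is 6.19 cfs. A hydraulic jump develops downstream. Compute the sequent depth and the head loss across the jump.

q = Q/b = 6.19/2.68 = 2.31 ft²/s; V₁ = q/y₁ = 11.5 ft/s. Fr₁ = V₁/√(g·y₁) = 4.52.
Conjugate-depth relation: y₂/y₁ = ½[√(1 + 8Fr₁²) − 1] = ½[√164.2 − 1] = 5.91.
y₂ = 5.91 × 0.201 = 1.19 ft.
V₂ = q/y₂ = 2.31/1.19 = 1.95 ft/s. E₁ = y₁ + V₁²/2g = 2.25 ft; E₂ = y₂ + V₂²/2g = 1.25 ft. ΔE = E₁ − E₂ = 1.01 ft.

y₂ = 1.19 ft; ΔE = 1.01 ft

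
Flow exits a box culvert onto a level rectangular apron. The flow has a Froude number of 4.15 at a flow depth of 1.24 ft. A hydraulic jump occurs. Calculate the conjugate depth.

Fr₁ = 4.15 (given).
By Bélanger, y₂/y₁ = ½[√(1 + 8Fr₁²) − 1] = ½[√138.8 − 1] = 5.39.
y₂ = 5.39 × 1.24 = 6.68 ft.

y₂ = 6.68 ft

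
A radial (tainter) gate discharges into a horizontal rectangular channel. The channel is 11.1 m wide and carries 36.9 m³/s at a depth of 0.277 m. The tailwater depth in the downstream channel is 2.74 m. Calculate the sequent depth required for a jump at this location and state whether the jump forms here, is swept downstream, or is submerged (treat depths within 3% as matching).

y₂ = 2.72 m; the jump forms here

q = Q/b = 36.9/11.1 = 3.32 m²/s; V₁ = q/y₁ = 12.0 m/s. Fr₁ = V₁/√(g·y₁) = 7.28.
Sequent-depth ratio: y₂/y₁ = ½[√(1 + 8Fr₁²) − 1] = ½[√425.0 − 1] = 9.81.
y₂ = 9.81 × 0.277 = 2.72 m.
Tailwater y_tw = 2.74 m: y_tw ≈ y₂, so the jump forms here.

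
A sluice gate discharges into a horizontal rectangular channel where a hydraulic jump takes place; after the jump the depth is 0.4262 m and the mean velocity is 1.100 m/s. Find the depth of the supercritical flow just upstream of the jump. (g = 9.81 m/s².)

y₁ = 0.1749 m

Fr₂ = V₂/√(g·y₂) = 1.100/√(9.81×0.4262) = 0.5380.
Applying the sequent-depth relation in reverse, y₁/y₂ = ½[√(1 + 8Fr₂²) − 1] = ½[√3.3152 − 1] = 0.4104.
y₁ = 0.4104 × 0.4262 = 0.1749 m.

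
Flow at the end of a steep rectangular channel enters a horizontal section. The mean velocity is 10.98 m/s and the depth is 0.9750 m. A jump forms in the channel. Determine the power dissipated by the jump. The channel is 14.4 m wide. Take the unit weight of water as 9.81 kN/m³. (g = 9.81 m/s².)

Fr₁ = V₁/√(g·y₁) = 10.98/√(9.81×0.9750) = 3.550.
Bélanger equation: y₂/y₁ = ½[√(1 + 8Fr₁²) − 1] = ½[√101.84 − 1] = 4.546.
y₂ = 4.546 × 0.9750 = 4.432 m.
Head loss: ΔE = (y₂ − y₁)³/(4y₁y₂) = (4.432 − 0.9750)³/(4×0.9750×4.432) = 41.32/17.29 = 2.390 m.
q = V₁·y₁ = 10.98 × 0.9750 = 10.71 m²/s. Q = q·b = 10.71 × 14.4 = 154.2 m³/s. P = γ·Q·ΔE = 9.81 × 154.2 × 2.390 = 3615 kW.

P = 3615 kW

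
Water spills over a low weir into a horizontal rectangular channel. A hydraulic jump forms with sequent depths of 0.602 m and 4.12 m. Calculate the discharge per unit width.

q = 7.58 m²/s

For a rectangular channel the momentum equation gives q² = ½·g·y₁·y₂·(y₁ + y₂) = ½×9.81×0.602×4.12×4.72 = 57.4.
q = √57.4 = 7.58 m²/s.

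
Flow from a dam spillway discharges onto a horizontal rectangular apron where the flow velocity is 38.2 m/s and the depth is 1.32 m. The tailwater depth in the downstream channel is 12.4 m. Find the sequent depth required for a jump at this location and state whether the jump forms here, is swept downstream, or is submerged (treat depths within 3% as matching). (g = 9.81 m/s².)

y₂ = 19.2 m; the jump is swept downstream

Fr₁ = V₁/√(g·y₁) = 38.2/√(9.81×1.32) = 10.6.
From the momentum equation for a rectangular channel, y₂/y₁ = ½[√(1 + 8Fr₁²) − 1] = ½[√902.5 − 1] = 14.5.
y₂ = 14.5 × 1.32 = 19.2 m.
Tailwater y_tw = 12.4 m: y_tw < y₂, so the jump is swept downstream.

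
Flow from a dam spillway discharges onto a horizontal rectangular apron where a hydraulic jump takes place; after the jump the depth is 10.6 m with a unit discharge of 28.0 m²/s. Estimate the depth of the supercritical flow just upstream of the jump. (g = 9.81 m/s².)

V₂ = q/y₂ = 28.0/10.6 = 2.64 m/s; Fr₂ = V₂/√(g·y₂) = 0.259.
From the momentum equation (using Fr₂), y₁/y₂ = ½[√(1 + 8Fr₂²) − 1] = ½[√1.537 − 1] = 0.120.
y₁ = 0.120 × 10.6 = 1.27 m.

y₁ = 1.27 m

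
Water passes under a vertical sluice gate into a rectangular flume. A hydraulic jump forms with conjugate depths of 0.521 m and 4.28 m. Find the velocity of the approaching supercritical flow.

For a rectangular channel the momentum equation gives q² = ½·g·y₁·y₂·(y₁ + y₂) = ½×9.81×0.521×4.28×4.80 = 52.5.
q = √52.5 = 7.25 m²/s.
V₁ = q/y₁ = 7.25/0.521 = 13.9 m/s.

V₁ = 13.9 m/s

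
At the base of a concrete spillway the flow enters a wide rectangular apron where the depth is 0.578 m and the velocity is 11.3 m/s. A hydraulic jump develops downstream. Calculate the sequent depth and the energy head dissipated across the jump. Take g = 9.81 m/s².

y₂ = 3.60 m; ΔE = 3.32 m

Fr₁ = V₁/√(g·y₁) = 11.3/√(9.81×0.578) = 4.75.
From the momentum equation for a rectangular channel, y₂/y₁ = ½[√(1 + 8Fr₁²) − 1] = ½[√181.2 − 1] = 6.23.
y₂ = 6.23 × 0.578 = 3.60 m.
q = V₁·y₁ = 11.3 × 0.578 = 6.53 m²/s. V₂ = q/y₂ = 6.53/3.60 = 1.81 m/s. E₁ = y₁ + V₁²/2g = 7.09 m; E₂ = y₂ + V₂²/2g = 3.77 m. ΔE = E₁ − E₂ = 3.32 m.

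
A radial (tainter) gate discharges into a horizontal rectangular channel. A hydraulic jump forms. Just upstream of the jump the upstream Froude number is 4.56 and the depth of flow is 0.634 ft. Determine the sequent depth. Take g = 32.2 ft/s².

y₂ = 3.78 ft

Fr₁ = 4.56 (given).
Bélanger equation: y₂/y₁ = ½[√(1 + 8Fr₁²) − 1] = ½[√167.3 − 1] = 5.97.
y₂ = 5.97 × 0.634 = 3.78 ft.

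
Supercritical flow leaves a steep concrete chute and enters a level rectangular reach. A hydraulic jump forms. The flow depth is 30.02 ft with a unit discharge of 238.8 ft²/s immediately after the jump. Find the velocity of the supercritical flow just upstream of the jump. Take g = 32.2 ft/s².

V₁ = 67.88 ft/s

V₂ = q/y₂ = 238.8/30.02 = 7.955 ft/s; Fr₂ = V₂/√(g·y₂) = 0.2559.
From the momentum equation (using Fr₂), y₁/y₂ = ½[√(1 + 8Fr₂²) − 1] = ½[√1.5237 − 1] = 0.1172.
y₁ = 0.1172 × 30.02 = 3.518 ft.
V₁ = q/y₁ = 238.8/3.518 = 67.88 ft/s.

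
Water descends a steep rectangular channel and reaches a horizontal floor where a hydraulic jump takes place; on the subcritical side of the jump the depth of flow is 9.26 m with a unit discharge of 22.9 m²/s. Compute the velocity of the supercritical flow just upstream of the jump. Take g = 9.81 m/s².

V₂ = q/y₂ = 22.9/9.26 = 2.47 m/s; Fr₂ = V₂/√(g·y₂) = 0.259.
The Bélanger relation is symmetric: y₁/y₂ = ½[√(1 + 8Fr₂²) − 1] = ½[√1.539 − 1] = 0.120.
y₁ = 0.120 × 9.26 = 1.11 m.
V₁ = q/y₁ = 22.9/1.11 = 20.6 m/s.

V₁ = 20.6 m/s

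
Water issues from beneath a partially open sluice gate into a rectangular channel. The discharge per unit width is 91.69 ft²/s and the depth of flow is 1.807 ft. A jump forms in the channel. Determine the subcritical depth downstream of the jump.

y₂ = 16.12 ft

V₁ = q/y₁ = 91.69/1.807 = 50.74 ft/s. Fr₁ = V₁/√(g·y₁) = 50.74/√(32.2×1.807) = 6.652.
From the momentum equation for a rectangular channel, y₂/y₁ = ½[√(1 + 8Fr₁²) − 1] = ½[√355.00 − 1] = 8.921.
y₂ = 8.921 × 1.807 = 16.12 ft.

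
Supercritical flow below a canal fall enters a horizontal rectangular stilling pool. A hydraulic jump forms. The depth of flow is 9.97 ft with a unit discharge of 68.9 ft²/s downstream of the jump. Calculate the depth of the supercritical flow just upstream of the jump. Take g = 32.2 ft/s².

V₂ = q/y₂ = 68.9/9.97 = 6.91 ft/s; Fr₂ = V₂/√(g·y₂) = 0.386.
From the momentum equation (using Fr₂), y₁/y₂ = ½[√(1 + 8Fr₂²) − 1] = ½[√2.190 − 1] = 0.240.
y₁ = 0.240 × 9.97 = 2.39 ft.

y₁ = 2.39 ft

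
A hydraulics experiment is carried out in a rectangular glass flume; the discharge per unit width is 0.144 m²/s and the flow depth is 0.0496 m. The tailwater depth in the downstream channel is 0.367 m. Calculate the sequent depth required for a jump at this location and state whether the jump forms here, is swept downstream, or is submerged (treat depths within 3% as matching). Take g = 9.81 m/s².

V₁ = q/y₁ = 0.144/0.0496 = 2.90 m/s. Fr₁ = V₁/√(g·y₁) = 2.90/√(9.81×0.0496) = 4.16.
Conjugate-depth relation: y₂/y₁ = ½[√(1 + 8Fr₁²) − 1] = ½[√139.6 − 1] = 5.41.
y₂ = 5.41 × 0.0496 = 0.268 m.
Tailwater y_tw = 0.367 m: y_tw > y₂, so the jump is submerged.

y₂ = 0.268 m; the jump is submerged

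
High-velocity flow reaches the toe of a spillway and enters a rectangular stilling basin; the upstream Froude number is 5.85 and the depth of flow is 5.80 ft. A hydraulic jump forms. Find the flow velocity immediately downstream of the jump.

Fr₁ = 5.85 (given).
From the momentum equation for a rectangular channel, y₂/y₁ = ½[√(1 + 8Fr₁²) − 1] = ½[√274.8 − 1] = 7.79.
y₂ = 7.79 × 5.80 = 45.2 ft.
V₁ = Fr₁·√(g·y₁) = 5.85×√(32.2×5.80) = 79.9 ft/s; q = V₁·y₁ = 464 ft²/s.
V₂ = q/y₂ = 464/45.2 = 10.3 ft/s.

V₂ = 10.3 ft/s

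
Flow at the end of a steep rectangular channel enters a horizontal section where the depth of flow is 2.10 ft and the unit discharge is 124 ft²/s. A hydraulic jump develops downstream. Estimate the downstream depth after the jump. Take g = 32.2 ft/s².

V₁ = q/y₁ = 124/2.10 = 59.0 ft/s. Fr₁ = V₁/√(g·y₁) = 59.0/√(32.2×2.10) = 7.18.
Bélanger equation: y₂/y₁ = ½[√(1 + 8Fr₁²) − 1] = ½[√413.5 − 1] = 9.67.
y₂ = 9.67 × 2.10 = 20.3 ft.

y₂ = 20.3 ft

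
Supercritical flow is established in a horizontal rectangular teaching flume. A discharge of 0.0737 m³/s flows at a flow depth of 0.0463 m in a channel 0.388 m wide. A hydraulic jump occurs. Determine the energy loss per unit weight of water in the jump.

ΔE = 0.515 m

q = Q/b = 0.0737/0.388 = 0.190 m²/s; V₁ = q/y₁ = 4.10 m/s. Fr₁ = V₁/√(g·y₁) = 6.09.
By Bélanger, y₂/y₁ = ½[√(1 + 8Fr₁²) − 1] = ½[√297.4 − 1] = 8.12.
y₂ = 8.12 × 0.0463 = 0.376 m.
V₂ = q/y₂ = 0.190/0.376 = 0.505 m/s. E₁ = y₁ + V₁²/2g = 0.904 m; E₂ = y₂ + V₂²/2g = 0.389 m. ΔE = E₁ − E₂ = 0.515 m.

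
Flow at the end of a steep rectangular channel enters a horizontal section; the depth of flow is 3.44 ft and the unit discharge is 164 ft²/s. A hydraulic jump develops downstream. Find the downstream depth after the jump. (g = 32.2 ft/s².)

y₂ = 20.4 ft

V₁ = q/y₁ = 164/3.44 = 47.7 ft/s. Fr₁ = V₁/√(g·y₁) = 47.7/√(32.2×3.44) = 4.53.
From the momentum equation for a rectangular channel, y₂/y₁ = ½[√(1 + 8Fr₁²) − 1] = ½[√165.2 − 1] = 5.93.
y₂ = 5.93 × 3.44 = 20.4 ft.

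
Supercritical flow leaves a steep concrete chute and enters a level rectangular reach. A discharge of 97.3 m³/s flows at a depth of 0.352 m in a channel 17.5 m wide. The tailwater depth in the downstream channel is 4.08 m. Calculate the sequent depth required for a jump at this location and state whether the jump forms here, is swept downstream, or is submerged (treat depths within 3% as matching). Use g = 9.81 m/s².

q = Q/b = 97.3/17.5 = 5.56 m²/s; V₁ = q/y₁ = 15.8 m/s. Fr₁ = V₁/√(g·y₁) = 8.50.
Sequent-depth ratio: y₂/y₁ = ½[√(1 + 8Fr₁²) − 1] = ½[√579.0 − 1] = 11.5.
y₂ = 11.5 × 0.352 = 4.06 m.
Tailwater y_tw = 4.08 m: y_tw ≈ y₂, so the jump forms here.

y₂ = 4.06 m; the jump forms here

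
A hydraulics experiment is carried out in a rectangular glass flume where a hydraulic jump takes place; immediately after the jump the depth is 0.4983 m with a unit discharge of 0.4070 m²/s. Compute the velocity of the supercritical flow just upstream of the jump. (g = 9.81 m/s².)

V₁ = 3.660 m/s

V₂ = q/y₂ = 0.4070/0.4983 = 0.8168 m/s; Fr₂ = V₂/√(g·y₂) = 0.3694.
From the momentum equation (using Fr₂), y₁/y₂ = ½[√(1 + 8Fr₂²) − 1] = ½[√2.0918 − 1] = 0.2232.
y₁ = 0.2232 × 0.4983 = 0.1112 m.
V₁ = q/y₁ = 0.4070/0.1112 = 3.660 m/s.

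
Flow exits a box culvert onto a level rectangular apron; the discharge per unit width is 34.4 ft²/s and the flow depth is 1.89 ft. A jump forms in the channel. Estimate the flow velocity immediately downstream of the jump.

V₁ = q/y₁ = 34.4/1.89 = 18.2 ft/s. Fr₁ = V₁/√(g·y₁) = 18.2/√(32.2×1.89) = 2.33.
By Bélanger, y₂/y₁ = ½[√(1 + 8Fr₁²) − 1] = ½[√44.55 − 1] = 2.84.
y₂ = 2.84 × 1.89 = 5.36 ft.
V₂ = q/y₂ = 34.4/5.36 = 6.42 ft/s.

V₂ = 6.42 ft/s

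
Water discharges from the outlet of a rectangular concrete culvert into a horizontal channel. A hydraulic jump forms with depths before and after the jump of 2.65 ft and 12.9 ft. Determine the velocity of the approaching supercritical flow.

V₁ = 34.9 ft/s

For a rectangular channel the momentum equation gives q² = ½·g·y₁·y₂·(y₁ + y₂) = ½×32.2×2.65×12.9×15.6 = 8558.
q = √8558 = 92.5 ft²/s.
V₁ = q/y₁ = 92.5/2.65 = 34.9 ft/s.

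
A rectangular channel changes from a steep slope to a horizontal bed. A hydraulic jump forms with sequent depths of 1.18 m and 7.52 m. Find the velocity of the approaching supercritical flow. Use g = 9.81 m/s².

V₁ = 16.5 m/s

For a rectangular channel the momentum equation gives q² = ½·g·y₁·y₂·(y₁ + y₂) = ½×9.81×1.18×7.52×8.70 = 379.
q = √379 = 19.5 m²/s.
V₁ = q/y₁ = 19.5/1.18 = 16.5 m/s.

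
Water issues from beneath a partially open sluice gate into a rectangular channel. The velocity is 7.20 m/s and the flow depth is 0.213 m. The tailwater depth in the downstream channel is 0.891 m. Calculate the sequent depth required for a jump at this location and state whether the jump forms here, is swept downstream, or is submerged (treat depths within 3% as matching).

Fr₁ = V₁/√(g·y₁) = 7.20/√(9.81×0.213) = 4.98.
From the momentum equation for a rectangular channel, y₂/y₁ = ½[√(1 + 8Fr₁²) − 1] = ½[√199.5 − 1] = 6.56.
y₂ = 6.56 × 0.213 = 1.40 m.
Tailwater y_tw = 0.891 m: y_tw < y₂, so the jump is swept downstream.

y₂ = 1.40 m; the jump is swept downstream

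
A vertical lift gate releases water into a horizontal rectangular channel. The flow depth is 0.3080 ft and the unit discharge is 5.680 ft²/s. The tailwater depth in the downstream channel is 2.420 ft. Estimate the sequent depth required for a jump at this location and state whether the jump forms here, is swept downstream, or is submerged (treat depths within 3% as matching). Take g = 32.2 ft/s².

V₁ = q/y₁ = 5.680/0.3080 = 18.44 ft/s. Fr₁ = V₁/√(g·y₁) = 18.44/√(32.2×0.3080) = 5.856.
Sequent-depth ratio: y₂/y₁ = ½[√(1 + 8Fr₁²) − 1] = ½[√275.33 − 1] = 7.797.
y₂ = 7.797 × 0.3080 = 2.401 ft.
Tailwater y_tw = 2.420 ft: y_tw ≈ y₂, so the jump forms here.

y₂ = 2.401 ft; the jump forms here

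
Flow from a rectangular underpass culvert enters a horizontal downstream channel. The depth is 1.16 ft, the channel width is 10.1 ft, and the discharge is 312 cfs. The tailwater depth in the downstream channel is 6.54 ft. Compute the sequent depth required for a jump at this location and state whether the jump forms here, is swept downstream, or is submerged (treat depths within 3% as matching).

q = Q/b = 312/10.1 = 30.9 ft²/s; V₁ = q/y₁ = 26.6 ft/s. Fr₁ = V₁/√(g·y₁) = 4.36.
Sequent-depth ratio: y₂/y₁ = ½[√(1 + 8Fr₁²) − 1] = ½[√152.9 − 1] = 5.68.
y₂ = 5.68 × 1.16 = 6.59 ft.
Tailwater y_tw = 6.54 ft: y_tw ≈ y₂, so the jump forms here.

y₂ = 6.59 ft; the jump forms here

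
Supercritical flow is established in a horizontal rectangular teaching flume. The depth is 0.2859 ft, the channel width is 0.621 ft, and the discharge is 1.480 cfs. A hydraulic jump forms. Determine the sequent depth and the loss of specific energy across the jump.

y₂ = 0.9770 ft; ΔE = 0.2955 ft

q = Q/b = 1.480/0.621 = 2.383 ft²/s; V₁ = q/y₁ = 8.336 ft/s. Fr₁ = V₁/√(g·y₁) = 2.747.
Conjugate-depth relation: y₂/y₁ = ½[√(1 + 8Fr₁²) − 1] = ½[√61.385 − 1] = 3.417.
y₂ = 3.417 × 0.2859 = 0.9770 ft.
Head loss: ΔE = (y₂ − y₁)³/(4y₁y₂) = (0.9770 − 0.2859)³/(4×0.2859×0.9770) = 0.3301/1.117 = 0.2955 ft.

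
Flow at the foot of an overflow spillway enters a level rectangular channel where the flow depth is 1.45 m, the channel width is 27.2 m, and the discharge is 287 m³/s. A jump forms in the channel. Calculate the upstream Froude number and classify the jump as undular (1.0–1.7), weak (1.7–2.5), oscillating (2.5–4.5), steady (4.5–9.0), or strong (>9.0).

Fr₁ = 1.93; weak jump

q = Q/b = 287/27.2 = 10.6 m²/s; V₁ = q/y₁ = 7.28 m/s. Fr₁ = V₁/√(g·y₁) = 1.93.
Fr₁ = 1.93 lies in the weak range.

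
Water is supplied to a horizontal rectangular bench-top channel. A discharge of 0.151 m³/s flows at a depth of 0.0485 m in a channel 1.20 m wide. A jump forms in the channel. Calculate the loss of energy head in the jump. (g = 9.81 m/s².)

q = Q/b = 0.151/1.20 = 0.126 m²/s; V₁ = q/y₁ = 2.59 m/s. Fr₁ = V₁/√(g·y₁) = 3.76.
Sequent-depth ratio: y₂/y₁ = ½[√(1 + 8Fr₁²) − 1] = ½[√114.2 − 1] = 4.84.
y₂ = 4.84 × 0.0485 = 0.235 m.
Head loss: ΔE = (y₂ − y₁)³/(4y₁y₂) = (0.235 − 0.0485)³/(4×0.0485×0.235) = 0.00647/0.0456 = 0.142 m.

ΔE = 0.142 m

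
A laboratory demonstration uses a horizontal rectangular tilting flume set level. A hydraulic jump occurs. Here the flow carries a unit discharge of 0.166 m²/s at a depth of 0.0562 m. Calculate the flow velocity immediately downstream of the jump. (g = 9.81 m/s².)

V₂ = 0.574 m/s

V₁ = q/y₁ = 0.166/0.0562 = 2.95 m/s. Fr₁ = V₁/√(g·y₁) = 2.95/√(9.81×0.0562) = 3.98.
Conjugate-depth relation: y₂/y₁ = ½[√(1 + 8Fr₁²) − 1] = ½[√127.6 − 1] = 5.15.
y₂ = 5.15 × 0.0562 = 0.289 m.
V₂ = q/y₂ = 0.166/0.289 = 0.574 m/s.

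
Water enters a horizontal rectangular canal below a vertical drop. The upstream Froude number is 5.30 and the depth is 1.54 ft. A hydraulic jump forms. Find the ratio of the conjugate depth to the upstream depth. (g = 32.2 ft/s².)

y₂/y₁ = 7.01

Fr₁ = 5.30 (given).
Bélanger equation: y₂/y₁ = ½[√(1 + 8Fr₁²) − 1] = ½[√225.7 − 1] = 7.01.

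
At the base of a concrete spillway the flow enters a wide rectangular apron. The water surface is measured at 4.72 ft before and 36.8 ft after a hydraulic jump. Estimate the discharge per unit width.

For a rectangular channel the momentum equation gives q² = ½·g·y₁·y₂·(y₁ + y₂) = ½×32.2×4.72×36.8×41.5 = 116111.
q = √116111 = 341 ft²/s.

q = 341 ft²/s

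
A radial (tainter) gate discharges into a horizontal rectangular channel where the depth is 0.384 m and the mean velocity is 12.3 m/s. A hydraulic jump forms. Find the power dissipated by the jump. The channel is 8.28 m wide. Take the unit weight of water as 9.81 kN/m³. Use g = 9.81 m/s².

Fr₁ = V₁/√(g·y₁) = 12.3/√(9.81×0.384) = 6.34.
Sequent-depth ratio: y₂/y₁ = ½[√(1 + 8Fr₁²) − 1] = ½[√322.3 − 1] = 8.48.
y₂ = 8.48 × 0.384 = 3.25 m.
Head loss: ΔE = (y₂ − y₁)³/(4y₁y₂) = (3.25 − 0.384)³/(4×0.384×3.25) = 23.7/5.00 = 4.73 m.
q = V₁·y₁ = 12.3 × 0.384 = 4.72 m²/s. Q = q·b = 4.72 × 8.28 = 39.1 m³/s. P = γ·Q·ΔE = 9.81 × 39.1 × 4.73 = 1816 kW.

P = 1816 kW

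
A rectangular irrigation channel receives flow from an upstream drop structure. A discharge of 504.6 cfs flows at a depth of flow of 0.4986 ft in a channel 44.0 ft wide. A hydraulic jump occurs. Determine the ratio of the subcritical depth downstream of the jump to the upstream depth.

q = Q/b = 504.6/44.0 = 11.47 ft²/s; V₁ = q/y₁ = 23.00 ft/s. Fr₁ = V₁/√(g·y₁) = 5.740.
Conjugate-depth relation: y₂/y₁ = ½[√(1 + 8Fr₁²) − 1] = ½[√264.61 − 1] = 7.633.

y₂/y₁ = 7.633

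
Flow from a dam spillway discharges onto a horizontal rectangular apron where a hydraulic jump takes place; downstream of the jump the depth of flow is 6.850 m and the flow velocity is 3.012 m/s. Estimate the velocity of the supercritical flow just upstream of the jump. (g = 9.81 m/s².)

V₁ = 13.62 m/s

Fr₂ = V₂/√(g·y₂) = 3.012/√(9.81×6.850) = 0.3674.
Applying the sequent-depth relation in reverse, y₁/y₂ = ½[√(1 + 8Fr₂²) − 1] = ½[√2.0800 − 1] = 0.2211.
y₁ = 0.2211 × 6.850 = 1.515 m.
V₁ = q/y₁ = 20.63/1.515 = 13.62 m/s.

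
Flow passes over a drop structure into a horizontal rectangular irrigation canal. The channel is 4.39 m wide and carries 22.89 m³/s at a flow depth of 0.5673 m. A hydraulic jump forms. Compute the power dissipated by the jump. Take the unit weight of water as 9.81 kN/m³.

P = 415.0 kW

q = Q/b = 22.89/4.39 = 5.214 m²/s; V₁ = q/y₁ = 9.191 m/s. Fr₁ = V₁/√(g·y₁) = 3.896.
Sequent-depth ratio: y₂/y₁ = ½[√(1 + 8Fr₁²) − 1] = ½[√122.44 − 1] = 5.033.
y₂ = 5.033 × 0.5673 = 2.855 m.
V₂ = q/y₂ = 5.214/2.855 = 1.826 m/s. E₁ = y₁ + V₁²/2g = 4.873 m; E₂ = y₂ + V₂²/2g = 3.025 m. ΔE = E₁ − E₂ = 1.848 m.
P = γ·Q·ΔE = 9.81 × 22.89 × 1.848 = 415.0 kW.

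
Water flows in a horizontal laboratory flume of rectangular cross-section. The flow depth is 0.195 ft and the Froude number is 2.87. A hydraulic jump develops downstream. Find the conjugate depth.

Fr₁ = 2.87 (given).
Bélanger equation: y₂/y₁ = ½[√(1 + 8Fr₁²) − 1] = ½[√66.90 − 1] = 3.59.
y₂ = 3.59 × 0.195 = 0.700 ft.

y₂ = 0.700 ft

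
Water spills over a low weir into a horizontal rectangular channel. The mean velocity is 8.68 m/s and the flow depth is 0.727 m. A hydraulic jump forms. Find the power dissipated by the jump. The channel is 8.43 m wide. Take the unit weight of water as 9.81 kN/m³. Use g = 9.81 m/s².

P = 701 kW

Fr₁ = V₁/√(g·y₁) = 8.68/√(9.81×0.727) = 3.25.
Sequent-depth ratio: y₂/y₁ = ½[√(1 + 8Fr₁²) − 1] = ½[√85.51 − 1] = 4.12.
y₂ = 4.12 × 0.727 = 3.00 m.
Head loss: ΔE = (y₂ − y₁)³/(4y₁y₂) = (3.00 − 0.727)³/(4×0.727×3.00) = 11.7/8.72 = 1.34 m.
q = V₁·y₁ = 8.68 × 0.727 = 6.31 m²/s. Q = q·b = 6.31 × 8.43 = 53.2 m³/s. P = γ·Q·ΔE = 9.81 × 53.2 × 1.34 = 701 kW.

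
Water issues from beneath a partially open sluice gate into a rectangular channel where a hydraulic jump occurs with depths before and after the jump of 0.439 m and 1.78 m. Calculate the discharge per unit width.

q = 2.92 m²/s

For a rectangular channel the momentum equation gives q² = ½·g·y₁·y₂·(y₁ + y₂) = ½×9.81×0.439×1.78×2.22 = 8.51.
q = √8.51 = 2.92 m²/s.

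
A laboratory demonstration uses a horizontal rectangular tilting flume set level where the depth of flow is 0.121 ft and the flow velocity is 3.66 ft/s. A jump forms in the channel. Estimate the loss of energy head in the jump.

Fr₁ = V₁/√(g·y₁) = 3.66/√(32.2×0.121) = 1.85.
Sequent-depth ratio: y₂/y₁ = ½[√(1 + 8Fr₁²) − 1] = ½[√28.50 − 1] = 2.17.
y₂ = 2.17 × 0.121 = 0.263 ft.
Head loss: ΔE = (y₂ − y₁)³/(4y₁y₂) = (0.263 − 0.121)³/(4×0.121×0.263) = 0.00283/0.127 = 0.0223 ft.

ΔE = 0.0223 ft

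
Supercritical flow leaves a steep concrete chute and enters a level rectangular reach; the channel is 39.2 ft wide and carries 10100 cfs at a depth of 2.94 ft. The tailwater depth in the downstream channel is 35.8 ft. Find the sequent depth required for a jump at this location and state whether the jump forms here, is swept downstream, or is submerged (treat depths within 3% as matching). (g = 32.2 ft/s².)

q = Q/b = 10100/39.2 = 258 ft²/s; V₁ = q/y₁ = 87.6 ft/s. Fr₁ = V₁/√(g·y₁) = 9.01.
By Bélanger, y₂/y₁ = ½[√(1 + 8Fr₁²) − 1] = ½[√650.0 − 1] = 12.2.
y₂ = 12.2 × 2.94 = 36.0 ft.
Tailwater y_tw = 35.8 ft: y_tw ≈ y₂, so the jump forms here.

y₂ = 36.0 ft; the jump forms here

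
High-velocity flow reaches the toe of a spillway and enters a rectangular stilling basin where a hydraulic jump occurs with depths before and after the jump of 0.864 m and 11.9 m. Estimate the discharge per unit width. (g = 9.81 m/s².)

For a rectangular channel the momentum equation gives q² = ½·g·y₁·y₂·(y₁ + y₂) = ½×9.81×0.864×11.9×12.8 = 644.
q = √644 = 25.4 m²/s.

q = 25.4 m²/s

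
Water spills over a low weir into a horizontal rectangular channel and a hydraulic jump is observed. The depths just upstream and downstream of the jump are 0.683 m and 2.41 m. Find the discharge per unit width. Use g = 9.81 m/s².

For a rectangular channel the momentum equation gives q² = ½·g·y₁·y₂·(y₁ + y₂) = ½×9.81×0.683×2.41×3.09 = 25.0.
q = √25.0 = 5.00 m²/s.

q = 5.00 m²/s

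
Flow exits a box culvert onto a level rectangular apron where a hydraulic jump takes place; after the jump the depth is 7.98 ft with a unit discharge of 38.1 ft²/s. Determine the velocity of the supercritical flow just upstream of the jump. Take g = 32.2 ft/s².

V₁ = 31.0 ft/s

V₂ = q/y₂ = 38.1/7.98 = 4.77 ft/s; Fr₂ = V₂/√(g·y₂) = 0.298.
Since the conjugate-depth ratio holds either way, y₁/y₂ = ½[√(1 + 8Fr₂²) − 1] = ½[√1.710 − 1] = 0.154.
y₁ = 0.154 × 7.98 = 1.23 ft.
V₁ = q/y₁ = 38.1/1.23 = 31.0 ft/s.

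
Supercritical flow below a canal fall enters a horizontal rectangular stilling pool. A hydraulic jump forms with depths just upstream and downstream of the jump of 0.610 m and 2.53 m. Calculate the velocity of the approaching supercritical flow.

For a rectangular channel the momentum equation gives q² = ½·g·y₁·y₂·(y₁ + y₂) = ½×9.81×0.610×2.53×3.14 = 23.8.
q = √23.8 = 4.88 m²/s.
V₁ = q/y₁ = 4.88/0.610 = 7.99 m/s.

V₁ = 7.99 m/s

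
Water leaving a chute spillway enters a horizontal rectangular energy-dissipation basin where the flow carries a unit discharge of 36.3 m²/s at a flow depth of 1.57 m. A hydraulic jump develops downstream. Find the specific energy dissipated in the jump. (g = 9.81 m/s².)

V₁ = q/y₁ = 36.3/1.57 = 23.1 m/s. Fr₁ = V₁/√(g·y₁) = 23.1/√(9.81×1.57) = 5.89.
By Bélanger, y₂/y₁ = ½[√(1 + 8Fr₁²) − 1] = ½[√278.7 − 1] = 7.85.
y₂ = 7.85 × 1.57 = 12.3 m.
V₂ = q/y₂ = 36.3/12.3 = 2.95 m/s. E₁ = y₁ + V₁²/2g = 28.8 m; E₂ = y₂ + V₂²/2g = 12.8 m. ΔE = E₁ − E₂ = 16.1 m.

ΔE = 16.1 m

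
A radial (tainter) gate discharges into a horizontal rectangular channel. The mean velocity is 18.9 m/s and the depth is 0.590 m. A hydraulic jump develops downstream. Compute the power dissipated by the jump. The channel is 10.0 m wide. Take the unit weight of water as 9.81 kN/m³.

P = 13530 kW

Fr₁ = V₁/√(g·y₁) = 18.9/√(9.81×0.590) = 7.86.
By Bélanger, y₂/y₁ = ½[√(1 + 8Fr₁²) − 1] = ½[√494.7 − 1] = 10.6.
y₂ = 10.6 × 0.590 = 6.27 m.
q = V₁·y₁ = 18.9 × 0.590 = 11.2 m²/s. V₂ = q/y₂ = 11.2/6.27 = 1.78 m/s. E₁ = y₁ + V₁²/2g = 18.8 m; E₂ = y₂ + V₂²/2g = 6.43 m. ΔE = E₁ − E₂ = 12.4 m.
Q = q·b = 11.2 × 10.0 = 112 m³/s. P = γ·Q·ΔE = 9.81 × 112 × 12.4 = 13530 kW.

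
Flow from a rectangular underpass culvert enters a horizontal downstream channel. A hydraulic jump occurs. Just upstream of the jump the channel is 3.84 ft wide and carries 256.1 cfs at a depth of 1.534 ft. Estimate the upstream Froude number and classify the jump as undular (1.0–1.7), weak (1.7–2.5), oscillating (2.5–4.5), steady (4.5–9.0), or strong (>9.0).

Fr₁ = 6.186; steady jump

q = Q/b = 256.1/3.84 = 66.69 ft²/s; V₁ = q/y₁ = 43.48 ft/s. Fr₁ = V₁/√(g·y₁) = 6.186.
Fr₁ = 6.186 lies in the steady range.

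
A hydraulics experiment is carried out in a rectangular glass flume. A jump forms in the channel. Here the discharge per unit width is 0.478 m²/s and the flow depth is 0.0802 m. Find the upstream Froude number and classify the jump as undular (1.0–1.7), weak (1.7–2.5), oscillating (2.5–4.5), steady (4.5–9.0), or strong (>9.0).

V₁ = q/y₁ = 0.478/0.0802 = 5.96 m/s. Fr₁ = V₁/√(g·y₁) = 5.96/√(9.81×0.0802) = 6.72.
Fr₁ = 6.72 lies in the steady range.

Fr₁ = 6.72; steady jump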